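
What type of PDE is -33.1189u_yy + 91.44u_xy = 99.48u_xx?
Rewriting in standard form: -99.48u_xx + 91.44u_xy - 33.1189u_yy = 0. With A = -99.48, B = 91.44, C = -33.1189, the discriminant is -4817.399088. This is an elliptic PDE.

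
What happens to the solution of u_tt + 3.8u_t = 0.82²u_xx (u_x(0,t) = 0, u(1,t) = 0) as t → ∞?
u → 0. Damping (γ=3.8) dissipates energy; oscillations decay exponentially.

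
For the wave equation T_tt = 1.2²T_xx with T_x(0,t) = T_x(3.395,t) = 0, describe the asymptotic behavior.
T oscillates about a mean that drifts linearly in t (generically unbounded; no decay). There is no damping, so the nonconstant modes persist as standing waves (energy conserved, no decay). But with Neumann conditions at both ends the constant mode has eigenvalue 0: the spatial mean M(t) of T satisfies M'' = 0, so M(t) = M(0) + M'(0)·t. Unless the initial velocity has zero mean (∫T_t(x,0)dx = 0), the solution grows linearly in t (unbounded, though not exponentially); if it does have zero mean, the solution stays bounded and simply oscillates.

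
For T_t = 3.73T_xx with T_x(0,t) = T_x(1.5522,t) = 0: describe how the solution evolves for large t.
T → constant (steady state). Heat is conserved (no flux at boundaries); solution approaches the spatial average.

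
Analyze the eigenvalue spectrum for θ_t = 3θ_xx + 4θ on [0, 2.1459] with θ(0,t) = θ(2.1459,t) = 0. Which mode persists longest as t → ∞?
Eigenvalues: λₙ = 3n²π²/2.1459² - 4.
First three modes:
  n=1: λ₁ = 3π²/2.1459² - 4 ≈ 2.43
  n=2: λ₂ = 12π²/2.1459² - 4 ≈ 21.719
  n=3: λ₃ = 27π²/2.1459² - 4 ≈ 53.869
Since 3π²/2.1459² ≈ 6.43 > 4, all λₙ > 0.
The n=1 mode decays slowest → dominates as t → ∞.
Asymptotic: θ ~ c₁ sin(πx/2.1459) e^{-λ₁t} with decay rate λ₁ ≈ 2.43.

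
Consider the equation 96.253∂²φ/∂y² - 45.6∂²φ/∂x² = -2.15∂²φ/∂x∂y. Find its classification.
Rewriting in standard form: -45.6∂²φ/∂x² + 2.15∂²φ/∂x∂y + 96.253∂²φ/∂y² = 0. Hyperbolic. (A = -45.6, B = 2.15, C = 96.253 gives B² - 4AC = 17561.1697.)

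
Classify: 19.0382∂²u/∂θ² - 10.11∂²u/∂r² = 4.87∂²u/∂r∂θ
Rewriting in standard form: -10.11∂²u/∂r² - 4.87∂²u/∂r∂θ + 19.0382∂²u/∂θ² = 0. Hyperbolic (discriminant = 793.621708).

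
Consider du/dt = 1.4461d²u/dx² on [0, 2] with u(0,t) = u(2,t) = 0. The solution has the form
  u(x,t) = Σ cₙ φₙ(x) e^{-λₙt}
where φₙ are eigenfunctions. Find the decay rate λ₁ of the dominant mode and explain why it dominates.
Eigenvalues: λₙ = 1.4461n²π²/2².
First three modes:
  n=1: λ₁ = 1.4461π²/2² ≈ 3.568
  n=2: λ₂ = 5.7844π²/2² ≈ 14.272 (4× faster decay)
  n=3: λ₃ = 13.0149π²/2² ≈ 32.113 (9× faster decay)
As t → ∞, higher modes decay exponentially faster. The n=1 mode dominates: u ~ c₁ sin(πx/2) e^{-λ₁t}.
Decay rate: λ₁ = 1.4461π²/2² ≈ 3.568.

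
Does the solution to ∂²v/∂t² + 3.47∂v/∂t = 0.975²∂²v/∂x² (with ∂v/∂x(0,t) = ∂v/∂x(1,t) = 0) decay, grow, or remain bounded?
v → constant (steady state). Damping (γ=3.47) dissipates the nonconstant modes; with Neumann BCs the spatial average obeys M''+γM'=0 and tends to a finite limit.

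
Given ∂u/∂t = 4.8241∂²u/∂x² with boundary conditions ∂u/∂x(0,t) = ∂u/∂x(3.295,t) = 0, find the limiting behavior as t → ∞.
u → constant (steady state). Heat is conserved (no flux at boundaries); solution approaches the spatial average.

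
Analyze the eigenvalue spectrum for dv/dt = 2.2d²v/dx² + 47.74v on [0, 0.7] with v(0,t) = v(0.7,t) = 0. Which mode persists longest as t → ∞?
Eigenvalues: λₙ = 2.2n²π²/0.7² - 47.74.
First three modes:
  n=1: λ₁ = 2.2π²/0.7² - 47.74 ≈ -3.427
  n=2: λ₂ = 8.8π²/0.7² - 47.74 ≈ 129.51
  n=3: λ₃ = 19.8π²/0.7² - 47.74 ≈ 351.073
Since 2.2π²/0.7² ≈ 44.313 < 47.74, λ₁ < 0.
The n=1 mode grows fastest (−λₙ is largest for n=1) → dominates.
Asymptotic: v ~ c₁ sin(πx/0.7) e^{3.427t} (exponential growth at rate −λ₁ ≈ 3.427).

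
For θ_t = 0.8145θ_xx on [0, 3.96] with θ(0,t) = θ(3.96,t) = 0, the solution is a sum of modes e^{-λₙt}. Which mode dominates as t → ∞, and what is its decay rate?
Eigenvalues: λₙ = 0.8145n²π²/3.96².
First three modes:
  n=1: λ₁ = 0.8145π²/3.96² ≈ 0.513
  n=2: λ₂ = 3.258π²/3.96² ≈ 2.051 (4× faster decay)
  n=3: λ₃ = 7.3305π²/3.96² ≈ 4.614 (9× faster decay)
As t → ∞, higher modes decay exponentially faster. The n=1 mode dominates: θ ~ c₁ sin(πx/3.96) e^{-λ₁t}.
Decay rate: λ₁ = 0.8145π²/3.96² ≈ 0.513.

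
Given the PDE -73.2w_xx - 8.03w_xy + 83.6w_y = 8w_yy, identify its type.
Rewriting in standard form: -73.2w_xx - 8.03w_xy - 8w_yy + 83.6w_y = 0. The second-order coefficients are A = -73.2, B = -8.03, C = -8. Since B² - 4AC = -2277.9191 < 0, this is an elliptic PDE.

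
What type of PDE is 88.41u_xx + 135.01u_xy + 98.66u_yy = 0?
With A = 88.41, B = 135.01, C = 98.66, the discriminant is -16662.4223. This is an elliptic PDE.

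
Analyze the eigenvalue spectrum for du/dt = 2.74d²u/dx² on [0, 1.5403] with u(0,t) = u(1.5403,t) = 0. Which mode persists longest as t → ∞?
Eigenvalues: λₙ = 2.74n²π²/1.5403².
First three modes:
  n=1: λ₁ = 2.74π²/1.5403² ≈ 11.398
  n=2: λ₂ = 10.96π²/1.5403² ≈ 45.593 (4× faster decay)
  n=3: λ₃ = 24.66π²/1.5403² ≈ 102.585 (9× faster decay)
As t → ∞, higher modes decay exponentially faster. The n=1 mode dominates: u ~ c₁ sin(πx/1.5403) e^{-λ₁t}.
Decay rate: λ₁ = 2.74π²/1.5403² ≈ 11.398.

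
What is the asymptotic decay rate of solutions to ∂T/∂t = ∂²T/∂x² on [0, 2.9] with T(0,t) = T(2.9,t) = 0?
Eigenvalues: λₙ = n²π²/2.9².
First three modes:
  n=1: λ₁ = π²/2.9² ≈ 1.174
  n=2: λ₂ = 4π²/2.9² ≈ 4.694 (4× faster decay)
  n=3: λ₃ = 9π²/2.9² ≈ 10.562 (9× faster decay)
As t → ∞, higher modes decay exponentially faster. The n=1 mode dominates: T ~ c₁ sin(πx/2.9) e^{-λ₁t}.
Decay rate: λ₁ = π²/2.9² ≈ 1.174.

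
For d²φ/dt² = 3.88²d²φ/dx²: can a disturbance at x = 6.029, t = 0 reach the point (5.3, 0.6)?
Yes. The domain of dependence is [2.972, 7.628], and 6.029 ∈ [2.972, 7.628].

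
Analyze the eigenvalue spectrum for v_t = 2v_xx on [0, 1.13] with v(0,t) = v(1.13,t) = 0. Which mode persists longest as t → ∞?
Eigenvalues: λₙ = 2n²π²/1.13².
First three modes:
  n=1: λ₁ = 2π²/1.13² ≈ 15.459
  n=2: λ₂ = 8π²/1.13² ≈ 61.835 (4× faster decay)
  n=3: λ₃ = 18π²/1.13² ≈ 139.128 (9× faster decay)
As t → ∞, higher modes decay exponentially faster. The n=1 mode dominates: v ~ c₁ sin(πx/1.13) e^{-λ₁t}.
Decay rate: λ₁ = 2π²/1.13² ≈ 15.459.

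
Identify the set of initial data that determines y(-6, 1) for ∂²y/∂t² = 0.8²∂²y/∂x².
Domain of dependence: [-6.8, -5.2]. Signals travel at speed 0.8, so data within |x - -6| ≤ 0.8·1 = 0.8 can reach the point.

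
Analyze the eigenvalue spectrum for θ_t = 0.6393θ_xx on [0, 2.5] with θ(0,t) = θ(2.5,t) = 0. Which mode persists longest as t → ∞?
Eigenvalues: λₙ = 0.6393n²π²/2.5².
First three modes:
  n=1: λ₁ = 0.6393π²/2.5² ≈ 1.01
  n=2: λ₂ = 2.5572π²/2.5² ≈ 4.038 (4× faster decay)
  n=3: λ₃ = 5.7537π²/2.5² ≈ 9.086 (9× faster decay)
As t → ∞, higher modes decay exponentially faster. The n=1 mode dominates: θ ~ c₁ sin(πx/2.5) e^{-λ₁t}.
Decay rate: λ₁ = 0.6393π²/2.5² ≈ 1.01.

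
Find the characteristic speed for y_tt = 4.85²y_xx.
Speed = 4.85. Information travels along characteristics x = x₀ ± 4.85t.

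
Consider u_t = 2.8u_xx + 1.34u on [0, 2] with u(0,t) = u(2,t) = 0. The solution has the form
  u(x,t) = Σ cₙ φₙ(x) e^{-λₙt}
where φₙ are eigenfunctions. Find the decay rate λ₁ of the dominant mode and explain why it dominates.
Eigenvalues: λₙ = 2.8n²π²/2² - 1.34.
First three modes:
  n=1: λ₁ = 2.8π²/2² - 1.34 ≈ 5.569
  n=2: λ₂ = 11.2π²/2² - 1.34 ≈ 26.295
  n=3: λ₃ = 25.2π²/2² - 1.34 ≈ 60.839
Since 2.8π²/2² ≈ 6.909 > 1.34, all λₙ > 0.
The n=1 mode decays slowest → dominates as t → ∞.
Asymptotic: u ~ c₁ sin(πx/2) e^{-λ₁t} with decay rate λ₁ ≈ 5.569.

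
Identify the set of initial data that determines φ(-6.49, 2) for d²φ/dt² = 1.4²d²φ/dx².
Domain of dependence: [-9.29, -3.69]. Signals travel at speed 1.4, so data within |x - -6.49| ≤ 1.4·2 = 2.8 can reach the point.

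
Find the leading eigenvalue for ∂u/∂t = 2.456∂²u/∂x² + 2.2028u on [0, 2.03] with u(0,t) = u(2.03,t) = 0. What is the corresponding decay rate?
Eigenvalues: λₙ = 2.456n²π²/2.03² - 2.2028.
First three modes:
  n=1: λ₁ = 2.456π²/2.03² - 2.2028 ≈ 3.679
  n=2: λ₂ = 9.824π²/2.03² - 2.2028 ≈ 21.326
  n=3: λ₃ = 22.104π²/2.03² - 2.2028 ≈ 50.737
Since 2.456π²/2.03² ≈ 5.882 > 2.2028, all λₙ > 0.
The n=1 mode decays slowest → dominates as t → ∞.
Asymptotic: u ~ c₁ sin(πx/2.03) e^{-λ₁t} with decay rate λ₁ ≈ 3.679.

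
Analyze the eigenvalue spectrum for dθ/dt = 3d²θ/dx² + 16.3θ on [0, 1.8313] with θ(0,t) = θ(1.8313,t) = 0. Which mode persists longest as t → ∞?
Eigenvalues: λₙ = 3n²π²/1.8313² - 16.3.
First three modes:
  n=1: λ₁ = 3π²/1.8313² - 16.3 ≈ -7.471
  n=2: λ₂ = 12π²/1.8313² - 16.3 ≈ 19.015
  n=3: λ₃ = 27π²/1.8313² - 16.3 ≈ 63.159
Since 3π²/1.8313² ≈ 8.829 < 16.3, λ₁ < 0.
The n=1 mode grows fastest (−λₙ is largest for n=1) → dominates.
Asymptotic: θ ~ c₁ sin(πx/1.8313) e^{7.471t} (exponential growth at rate −λ₁ ≈ 7.471).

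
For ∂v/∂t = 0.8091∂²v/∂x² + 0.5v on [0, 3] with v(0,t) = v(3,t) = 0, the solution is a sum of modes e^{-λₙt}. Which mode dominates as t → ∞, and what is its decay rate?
Eigenvalues: λₙ = 0.8091n²π²/3² - 0.5.
First three modes:
  n=1: λ₁ = 0.8091π²/3² - 0.5 ≈ 0.387
  n=2: λ₂ = 3.2364π²/3² - 0.5 ≈ 3.049
  n=3: λ₃ = 7.2819π²/3² - 0.5 ≈ 7.485
Since 0.8091π²/3² ≈ 0.887 > 0.5, all λₙ > 0.
The n=1 mode decays slowest → dominates as t → ∞.
Asymptotic: v ~ c₁ sin(πx/3) e^{-λ₁t} with decay rate λ₁ ≈ 0.387.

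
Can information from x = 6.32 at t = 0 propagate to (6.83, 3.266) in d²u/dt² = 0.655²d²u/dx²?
Yes. The domain of dependence is [4.69077, 8.96923], and 6.32 ∈ [4.69077, 8.96923].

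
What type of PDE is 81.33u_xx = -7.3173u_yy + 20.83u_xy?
Rewriting in standard form: 81.33u_xx - 20.83u_xy + 7.3173u_yy = 0. With A = 81.33, B = -20.83, C = 7.3173, the discriminant is -1946.575136. This is an elliptic PDE.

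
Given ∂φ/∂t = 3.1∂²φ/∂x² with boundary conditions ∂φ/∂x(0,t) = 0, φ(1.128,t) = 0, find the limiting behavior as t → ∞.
φ → 0. Heat escapes through the Dirichlet boundary.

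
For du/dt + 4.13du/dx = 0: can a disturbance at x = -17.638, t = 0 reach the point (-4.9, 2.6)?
No. Only data at x = -15.638 affects (-4.9, 2.6). Advection has one-way propagation along characteristics.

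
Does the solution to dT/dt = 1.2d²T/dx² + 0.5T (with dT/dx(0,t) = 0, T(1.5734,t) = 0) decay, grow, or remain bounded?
T → 0. Diffusion dominates reaction (r=0.5 < κπ²/(4L²)≈1.2); solution decays.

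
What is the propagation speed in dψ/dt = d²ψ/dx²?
Infinite. The heat equation is parabolic, not hyperbolic, so disturbances propagate instantly.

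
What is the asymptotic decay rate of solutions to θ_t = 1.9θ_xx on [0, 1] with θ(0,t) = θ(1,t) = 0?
Eigenvalues: λₙ = 1.9n²π².
First three modes:
  n=1: λ₁ = 1.9π² ≈ 18.752
  n=2: λ₂ = 7.6π² ≈ 75.009 (4× faster decay)
  n=3: λ₃ = 17.1π² ≈ 168.77 (9× faster decay)
As t → ∞, higher modes decay exponentially faster. The n=1 mode dominates: θ ~ c₁ sin(πx) e^{-λ₁t}.
Decay rate: λ₁ = 1.9π² ≈ 18.752.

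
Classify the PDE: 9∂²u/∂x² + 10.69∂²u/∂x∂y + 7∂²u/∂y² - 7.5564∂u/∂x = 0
A = 9, B = 10.69, C = 7. Discriminant B² - 4AC = -137.7239. Since -137.7239 < 0, elliptic.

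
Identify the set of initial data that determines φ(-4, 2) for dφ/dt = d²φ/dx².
The entire real line. The heat equation has infinite propagation speed: any initial disturbance instantly affects all points (though exponentially small far away).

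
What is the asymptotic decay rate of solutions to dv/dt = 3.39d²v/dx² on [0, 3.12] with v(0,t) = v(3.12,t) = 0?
Eigenvalues: λₙ = 3.39n²π²/3.12².
First three modes:
  n=1: λ₁ = 3.39π²/3.12² ≈ 3.437
  n=2: λ₂ = 13.56π²/3.12² ≈ 13.748 (4× faster decay)
  n=3: λ₃ = 30.51π²/3.12² ≈ 30.934 (9× faster decay)
As t → ∞, higher modes decay exponentially faster. The n=1 mode dominates: v ~ c₁ sin(πx/3.12) e^{-λ₁t}.
Decay rate: λ₁ = 3.39π²/3.12² ≈ 3.437.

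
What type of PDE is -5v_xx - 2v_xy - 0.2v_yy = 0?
With A = -5, B = -2, C = -0.2, the discriminant is 0. This is a parabolic PDE.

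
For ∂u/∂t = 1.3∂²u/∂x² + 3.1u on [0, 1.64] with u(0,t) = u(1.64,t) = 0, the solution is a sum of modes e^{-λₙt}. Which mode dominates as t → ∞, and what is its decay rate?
Eigenvalues: λₙ = 1.3n²π²/1.64² - 3.1.
First three modes:
  n=1: λ₁ = 1.3π²/1.64² - 3.1 ≈ 1.67
  n=2: λ₂ = 5.2π²/1.64² - 3.1 ≈ 15.982
  n=3: λ₃ = 11.7π²/1.64² - 3.1 ≈ 39.834
Since 1.3π²/1.64² ≈ 4.77 > 3.1, all λₙ > 0.
The n=1 mode decays slowest → dominates as t → ∞.
Asymptotic: u ~ c₁ sin(πx/1.64) e^{-λ₁t} with decay rate λ₁ ≈ 1.67.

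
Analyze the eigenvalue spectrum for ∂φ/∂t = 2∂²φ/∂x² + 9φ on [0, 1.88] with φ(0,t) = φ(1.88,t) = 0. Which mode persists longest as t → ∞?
Eigenvalues: λₙ = 2n²π²/1.88² - 9.
First three modes:
  n=1: λ₁ = 2π²/1.88² - 9 ≈ -3.415
  n=2: λ₂ = 8π²/1.88² - 9 ≈ 13.34
  n=3: λ₃ = 18π²/1.88² - 9 ≈ 41.264
Since 2π²/1.88² ≈ 5.585 < 9, λ₁ < 0.
The n=1 mode grows fastest (−λₙ is largest for n=1) → dominates.
Asymptotic: φ ~ c₁ sin(πx/1.88) e^{3.415t} (exponential growth at rate −λ₁ ≈ 3.415).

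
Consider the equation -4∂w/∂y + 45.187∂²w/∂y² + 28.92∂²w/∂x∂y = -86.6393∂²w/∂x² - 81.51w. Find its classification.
Rewriting in standard form: 86.6393∂²w/∂x² + 28.92∂²w/∂x∂y + 45.187∂²w/∂y² - 4∂w/∂y + 81.51w = 0. Elliptic. (A = 86.6393, B = 28.92, C = 45.187 gives B² - 4AC = -14823.5137964.)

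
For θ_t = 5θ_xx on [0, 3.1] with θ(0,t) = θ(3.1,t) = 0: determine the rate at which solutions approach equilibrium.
Eigenvalues: λₙ = 5n²π²/3.1².
First three modes:
  n=1: λ₁ = 5π²/3.1² ≈ 5.135
  n=2: λ₂ = 20π²/3.1² ≈ 20.54 (4× faster decay)
  n=3: λ₃ = 45π²/3.1² ≈ 46.216 (9× faster decay)
As t → ∞, higher modes decay exponentially faster. The n=1 mode dominates: θ ~ c₁ sin(πx/3.1) e^{-λ₁t}.
Decay rate: λ₁ = 5π²/3.1² ≈ 5.135.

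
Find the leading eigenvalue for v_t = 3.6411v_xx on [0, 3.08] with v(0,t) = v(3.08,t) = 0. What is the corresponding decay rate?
Eigenvalues: λₙ = 3.6411n²π²/3.08².
First three modes:
  n=1: λ₁ = 3.6411π²/3.08² ≈ 3.788
  n=2: λ₂ = 14.5644π²/3.08² ≈ 15.153 (4× faster decay)
  n=3: λ₃ = 32.7699π²/3.08² ≈ 34.094 (9× faster decay)
As t → ∞, higher modes decay exponentially faster. The n=1 mode dominates: v ~ c₁ sin(πx/3.08) e^{-λ₁t}.
Decay rate: λ₁ = 3.6411π²/3.08² ≈ 3.788.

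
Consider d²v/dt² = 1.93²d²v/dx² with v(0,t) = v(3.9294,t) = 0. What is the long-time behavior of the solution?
As t → ∞, v oscillates (no decay). Energy is conserved; the solution oscillates indefinitely as standing waves.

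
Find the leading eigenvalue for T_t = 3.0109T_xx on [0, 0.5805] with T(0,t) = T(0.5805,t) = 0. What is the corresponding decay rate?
Eigenvalues: λₙ = 3.0109n²π²/0.5805².
First three modes:
  n=1: λ₁ = 3.0109π²/0.5805² ≈ 88.184
  n=2: λ₂ = 12.0436π²/0.5805² ≈ 352.737 (4× faster decay)
  n=3: λ₃ = 27.0981π²/0.5805² ≈ 793.659 (9× faster decay)
As t → ∞, higher modes decay exponentially faster. The n=1 mode dominates: T ~ c₁ sin(πx/0.5805) e^{-λ₁t}.
Decay rate: λ₁ = 3.0109π²/0.5805² ≈ 88.184.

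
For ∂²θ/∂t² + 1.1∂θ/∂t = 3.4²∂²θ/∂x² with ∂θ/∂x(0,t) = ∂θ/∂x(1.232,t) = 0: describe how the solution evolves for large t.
θ → constant (steady state). Damping (γ=1.1) dissipates the nonconstant modes; with Neumann BCs the spatial average obeys M''+γM'=0 and tends to a finite limit.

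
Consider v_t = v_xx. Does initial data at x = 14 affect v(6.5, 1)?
Yes, for any finite x. The heat equation has infinite propagation speed, so all initial data affects all points at any t > 0.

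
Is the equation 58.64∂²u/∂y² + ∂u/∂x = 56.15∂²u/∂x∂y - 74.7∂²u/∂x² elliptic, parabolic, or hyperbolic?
Rewriting in standard form: 74.7∂²u/∂x² - 56.15∂²u/∂x∂y + 58.64∂²u/∂y² + ∂u/∂x = 0. Computing B² - 4AC with A = 74.7, B = -56.15, C = 58.64: discriminant = -14368.8095 (negative). Answer: elliptic.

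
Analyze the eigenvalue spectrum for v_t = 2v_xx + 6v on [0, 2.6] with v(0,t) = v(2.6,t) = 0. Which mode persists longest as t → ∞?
Eigenvalues: λₙ = 2n²π²/2.6² - 6.
First three modes:
  n=1: λ₁ = 2π²/2.6² - 6 ≈ -3.08
  n=2: λ₂ = 8π²/2.6² - 6 ≈ 5.68
  n=3: λ₃ = 18π²/2.6² - 6 ≈ 20.28
Since 2π²/2.6² ≈ 2.92 < 6, λ₁ < 0.
The n=1 mode grows fastest (−λₙ is largest for n=1) → dominates.
Asymptotic: v ~ c₁ sin(πx/2.6) e^{3.08t} (exponential growth at rate −λ₁ ≈ 3.08).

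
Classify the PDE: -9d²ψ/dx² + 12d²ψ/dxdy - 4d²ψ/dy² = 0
A = -9, B = 12, C = -4. Discriminant B² - 4AC = 0. Since 0 = 0, parabolic.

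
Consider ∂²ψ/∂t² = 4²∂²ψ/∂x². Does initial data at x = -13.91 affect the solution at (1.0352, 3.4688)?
No. The domain of dependence is [-12.84, 14.9104], and -13.91 is outside this interval.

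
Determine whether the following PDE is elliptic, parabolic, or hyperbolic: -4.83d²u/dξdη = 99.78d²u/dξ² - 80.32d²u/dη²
Rewriting in standard form: -99.78d²u/dξ² - 4.83d²u/dξdη + 80.32d²u/dη² = 0. Coefficients: A = -99.78, B = -4.83, C = 80.32. B² - 4AC = 32080.6473, which is positive, so the equation is hyperbolic.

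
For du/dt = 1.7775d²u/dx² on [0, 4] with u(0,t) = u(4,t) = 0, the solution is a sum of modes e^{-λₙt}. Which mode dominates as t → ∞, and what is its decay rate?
Eigenvalues: λₙ = 1.7775n²π²/4².
First three modes:
  n=1: λ₁ = 1.7775π²/4² ≈ 1.096
  n=2: λ₂ = 7.11π²/4² ≈ 4.386 (4× faster decay)
  n=3: λ₃ = 15.9975π²/4² ≈ 9.868 (9× faster decay)
As t → ∞, higher modes decay exponentially faster. The n=1 mode dominates: u ~ c₁ sin(πx/4) e^{-λ₁t}.
Decay rate: λ₁ = 1.7775π²/4² ≈ 1.096.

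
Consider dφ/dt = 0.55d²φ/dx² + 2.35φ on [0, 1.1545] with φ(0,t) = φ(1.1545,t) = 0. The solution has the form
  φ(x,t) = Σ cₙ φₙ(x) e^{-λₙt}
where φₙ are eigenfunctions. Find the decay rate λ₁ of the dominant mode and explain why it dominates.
Eigenvalues: λₙ = 0.55n²π²/1.1545² - 2.35.
First three modes:
  n=1: λ₁ = 0.55π²/1.1545² - 2.35 ≈ 1.723
  n=2: λ₂ = 2.2π²/1.1545² - 2.35 ≈ 13.941
  n=3: λ₃ = 4.95π²/1.1545² - 2.35 ≈ 34.304
Since 0.55π²/1.1545² ≈ 4.073 > 2.35, all λₙ > 0.
The n=1 mode decays slowest → dominates as t → ∞.
Asymptotic: φ ~ c₁ sin(πx/1.1545) e^{-λ₁t} with decay rate λ₁ ≈ 1.723.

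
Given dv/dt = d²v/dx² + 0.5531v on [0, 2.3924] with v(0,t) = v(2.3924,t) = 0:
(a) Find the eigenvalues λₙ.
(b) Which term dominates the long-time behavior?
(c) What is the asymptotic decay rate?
Eigenvalues: λₙ = n²π²/2.3924² - 0.5531.
First three modes:
  n=1: λ₁ = π²/2.3924² - 0.5531 ≈ 1.171
  n=2: λ₂ = 4π²/2.3924² - 0.5531 ≈ 6.344
  n=3: λ₃ = 9π²/2.3924² - 0.5531 ≈ 14.966
Since π²/2.3924² ≈ 1.724 > 0.5531, all λₙ > 0.
The n=1 mode decays slowest → dominates as t → ∞.
Asymptotic: v ~ c₁ sin(πx/2.3924) e^{-λ₁t} with decay rate λ₁ ≈ 1.171.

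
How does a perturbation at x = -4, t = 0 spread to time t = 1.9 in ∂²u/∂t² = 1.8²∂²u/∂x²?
Domain of influence: [-7.42, -0.58]. Data at x = -4 spreads outward at speed 1.8.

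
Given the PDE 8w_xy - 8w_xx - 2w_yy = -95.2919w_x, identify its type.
Rewriting in standard form: -8w_xx + 8w_xy - 2w_yy + 95.2919w_x = 0. The second-order coefficients are A = -8, B = 8, C = -2. Since B² - 4AC = 0 = 0, this is a parabolic PDE.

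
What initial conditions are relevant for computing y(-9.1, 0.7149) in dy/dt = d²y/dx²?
The entire real line. The heat equation has infinite propagation speed: any initial disturbance instantly affects all points (though exponentially small far away).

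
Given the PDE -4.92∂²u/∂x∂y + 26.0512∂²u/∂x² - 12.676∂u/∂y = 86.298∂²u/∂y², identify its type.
Rewriting in standard form: 26.0512∂²u/∂x² - 4.92∂²u/∂x∂y - 86.298∂²u/∂y² - 12.676∂u/∂y = 0. The second-order coefficients are A = 26.0512, B = -4.92, C = -86.298. Since B² - 4AC = 9016.8722304 > 0, this is a hyperbolic PDE.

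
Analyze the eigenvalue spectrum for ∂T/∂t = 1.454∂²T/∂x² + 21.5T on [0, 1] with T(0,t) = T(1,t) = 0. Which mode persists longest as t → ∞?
Eigenvalues: λₙ = 1.454n²π²/1² - 21.5.
First three modes:
  n=1: λ₁ = 1.454π² - 21.5 ≈ -7.15
  n=2: λ₂ = 5.816π² - 21.5 ≈ 35.902
  n=3: λ₃ = 13.086π² - 21.5 ≈ 107.654
Since 1.454π² ≈ 14.35 < 21.5, λ₁ < 0.
The n=1 mode grows fastest (−λₙ is largest for n=1) → dominates.
Asymptotic: T ~ c₁ sin(πx/1) e^{7.15t} (exponential growth at rate −λ₁ ≈ 7.15).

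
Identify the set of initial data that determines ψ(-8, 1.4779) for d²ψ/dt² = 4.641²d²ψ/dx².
Domain of dependence: [-14.8589339, -1.1410661]. Signals travel at speed 4.641, so data within |x - -8| ≤ 4.641·1.4779 = 6.8589339 can reach the point.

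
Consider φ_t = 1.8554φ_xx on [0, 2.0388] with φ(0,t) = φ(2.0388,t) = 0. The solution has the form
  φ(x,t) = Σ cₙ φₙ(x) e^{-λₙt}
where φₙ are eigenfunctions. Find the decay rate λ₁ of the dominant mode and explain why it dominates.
Eigenvalues: λₙ = 1.8554n²π²/2.0388².
First three modes:
  n=1: λ₁ = 1.8554π²/2.0388² ≈ 4.405
  n=2: λ₂ = 7.4216π²/2.0388² ≈ 17.622 (4× faster decay)
  n=3: λ₃ = 16.6986π²/2.0388² ≈ 39.649 (9× faster decay)
As t → ∞, higher modes decay exponentially faster. The n=1 mode dominates: φ ~ c₁ sin(πx/2.0388) e^{-λ₁t}.
Decay rate: λ₁ = 1.8554π²/2.0388² ≈ 4.405.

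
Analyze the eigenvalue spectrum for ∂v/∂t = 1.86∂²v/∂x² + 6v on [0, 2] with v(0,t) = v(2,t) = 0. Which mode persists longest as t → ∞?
Eigenvalues: λₙ = 1.86n²π²/2² - 6.
First three modes:
  n=1: λ₁ = 1.86π²/2² - 6 ≈ -1.411
  n=2: λ₂ = 7.44π²/2² - 6 ≈ 12.357
  n=3: λ₃ = 16.74π²/2² - 6 ≈ 35.304
Since 1.86π²/2² ≈ 4.589 < 6, λ₁ < 0.
The n=1 mode grows fastest (−λₙ is largest for n=1) → dominates.
Asymptotic: v ~ c₁ sin(πx/2) e^{1.411t} (exponential growth at rate −λ₁ ≈ 1.411).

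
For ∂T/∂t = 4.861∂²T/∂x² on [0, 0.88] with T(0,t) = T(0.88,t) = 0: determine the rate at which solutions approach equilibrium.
Eigenvalues: λₙ = 4.861n²π²/0.88².
First three modes:
  n=1: λ₁ = 4.861π²/0.88² ≈ 61.953
  n=2: λ₂ = 19.444π²/0.88² ≈ 247.811 (4× faster decay)
  n=3: λ₃ = 43.749π²/0.88² ≈ 557.574 (9× faster decay)
As t → ∞, higher modes decay exponentially faster. The n=1 mode dominates: T ~ c₁ sin(πx/0.88) e^{-λ₁t}.
Decay rate: λ₁ = 4.861π²/0.88² ≈ 61.953.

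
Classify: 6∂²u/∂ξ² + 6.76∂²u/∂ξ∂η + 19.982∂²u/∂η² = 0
Elliptic (discriminant = -433.8704).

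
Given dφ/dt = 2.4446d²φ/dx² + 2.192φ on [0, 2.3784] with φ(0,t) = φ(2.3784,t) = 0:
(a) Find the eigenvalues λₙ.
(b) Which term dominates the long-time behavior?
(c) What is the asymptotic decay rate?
Eigenvalues: λₙ = 2.4446n²π²/2.3784² - 2.192.
First three modes:
  n=1: λ₁ = 2.4446π²/2.3784² - 2.192 ≈ 2.073
  n=2: λ₂ = 9.7784π²/2.3784² - 2.192 ≈ 14.869
  n=3: λ₃ = 22.0014π²/2.3784² - 2.192 ≈ 36.195
Since 2.4446π²/2.3784² ≈ 4.265 > 2.192, all λₙ > 0.
The n=1 mode decays slowest → dominates as t → ∞.
Asymptotic: φ ~ c₁ sin(πx/2.3784) e^{-λ₁t} with decay rate λ₁ ≈ 2.073.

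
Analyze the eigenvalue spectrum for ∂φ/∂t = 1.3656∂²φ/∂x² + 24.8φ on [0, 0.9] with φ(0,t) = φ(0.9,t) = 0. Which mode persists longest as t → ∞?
Eigenvalues: λₙ = 1.3656n²π²/0.9² - 24.8.
First three modes:
  n=1: λ₁ = 1.3656π²/0.9² - 24.8 ≈ -8.161
  n=2: λ₂ = 5.4624π²/0.9² - 24.8 ≈ 41.758
  n=3: λ₃ = 12.2904π²/0.9² - 24.8 ≈ 124.955
Since 1.3656π²/0.9² ≈ 16.639 < 24.8, λ₁ < 0.
The n=1 mode grows fastest (−λₙ is largest for n=1) → dominates.
Asymptotic: φ ~ c₁ sin(πx/0.9) e^{8.161t} (exponential growth at rate −λ₁ ≈ 8.161).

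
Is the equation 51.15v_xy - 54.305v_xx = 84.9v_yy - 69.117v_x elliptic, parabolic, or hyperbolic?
Rewriting in standard form: -54.305v_xx + 51.15v_xy - 84.9v_yy + 69.117v_x = 0. Computing B² - 4AC with A = -54.305, B = 51.15, C = -84.9: discriminant = -15825.6555 (negative). Answer: elliptic.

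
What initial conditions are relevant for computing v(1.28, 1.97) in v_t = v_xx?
The entire real line. The heat equation has infinite propagation speed: any initial disturbance instantly affects all points (though exponentially small far away).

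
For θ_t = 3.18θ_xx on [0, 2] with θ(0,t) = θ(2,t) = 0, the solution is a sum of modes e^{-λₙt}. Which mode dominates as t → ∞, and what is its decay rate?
Eigenvalues: λₙ = 3.18n²π²/2².
First three modes:
  n=1: λ₁ = 3.18π²/2² ≈ 7.846
  n=2: λ₂ = 12.72π²/2² ≈ 31.385 (4× faster decay)
  n=3: λ₃ = 28.62π²/2² ≈ 70.617 (9× faster decay)
As t → ∞, higher modes decay exponentially faster. The n=1 mode dominates: θ ~ c₁ sin(πx/2) e^{-λ₁t}.
Decay rate: λ₁ = 3.18π²/2² ≈ 7.846.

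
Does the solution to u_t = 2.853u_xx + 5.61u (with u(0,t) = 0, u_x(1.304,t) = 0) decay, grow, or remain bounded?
u grows unboundedly. Reaction dominates diffusion (r=5.61 > κπ²/(4L²)≈4.14); solution grows exponentially.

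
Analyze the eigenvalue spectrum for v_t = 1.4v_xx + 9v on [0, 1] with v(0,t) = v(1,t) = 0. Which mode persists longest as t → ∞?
Eigenvalues: λₙ = 1.4n²π²/1² - 9.
First three modes:
  n=1: λ₁ = 1.4π² - 9 ≈ 4.817
  n=2: λ₂ = 5.6π² - 9 ≈ 46.27
  n=3: λ₃ = 12.6π² - 9 ≈ 115.357
Since 1.4π² ≈ 13.817 > 9, all λₙ > 0.
The n=1 mode decays slowest → dominates as t → ∞.
Asymptotic: v ~ c₁ sin(πx/1) e^{-λ₁t} with decay rate λ₁ ≈ 4.817.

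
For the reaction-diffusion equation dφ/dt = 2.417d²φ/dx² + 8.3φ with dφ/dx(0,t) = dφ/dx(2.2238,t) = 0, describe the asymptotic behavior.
φ grows unboundedly. With Neumann BCs the constant mode has diffusion eigenvalue 0, so any r > 0 makes it grow like e^(8.3t); solution grows exponentially.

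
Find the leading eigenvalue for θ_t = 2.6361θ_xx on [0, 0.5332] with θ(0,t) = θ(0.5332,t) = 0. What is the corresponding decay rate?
Eigenvalues: λₙ = 2.6361n²π²/0.5332².
First three modes:
  n=1: λ₁ = 2.6361π²/0.5332² ≈ 91.513
  n=2: λ₂ = 10.5444π²/0.5332² ≈ 366.051 (4× faster decay)
  n=3: λ₃ = 23.7249π²/0.5332² ≈ 823.614 (9× faster decay)
As t → ∞, higher modes decay exponentially faster. The n=1 mode dominates: θ ~ c₁ sin(πx/0.5332) e^{-λ₁t}.
Decay rate: λ₁ = 2.6361π²/0.5332² ≈ 91.513.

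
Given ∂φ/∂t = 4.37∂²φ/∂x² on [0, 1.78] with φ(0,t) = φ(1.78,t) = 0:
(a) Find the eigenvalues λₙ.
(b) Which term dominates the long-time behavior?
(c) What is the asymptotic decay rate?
Eigenvalues: λₙ = 4.37n²π²/1.78².
First three modes:
  n=1: λ₁ = 4.37π²/1.78² ≈ 13.613
  n=2: λ₂ = 17.48π²/1.78² ≈ 54.45 (4× faster decay)
  n=3: λ₃ = 39.33π²/1.78² ≈ 122.513 (9× faster decay)
As t → ∞, higher modes decay exponentially faster. The n=1 mode dominates: φ ~ c₁ sin(πx/1.78) e^{-λ₁t}.
Decay rate: λ₁ = 4.37π²/1.78² ≈ 13.613.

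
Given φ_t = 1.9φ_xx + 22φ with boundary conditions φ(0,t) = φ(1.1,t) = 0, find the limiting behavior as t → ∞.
φ grows unboundedly. Reaction dominates diffusion (r=22 > κπ²/L²≈15.5); solution grows exponentially.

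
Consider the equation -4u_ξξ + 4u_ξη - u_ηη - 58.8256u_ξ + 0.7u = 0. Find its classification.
Parabolic. (A = -4, B = 4, C = -1 gives B² - 4AC = 0.)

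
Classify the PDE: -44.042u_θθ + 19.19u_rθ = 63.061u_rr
Rewriting in standard form: -63.061u_rr + 19.19u_rθ - 44.042u_θθ = 0. A = -63.061, B = 19.19, C = -44.042. Discriminant B² - 4AC = -10741.074148. Since -10741.074148 < 0, elliptic.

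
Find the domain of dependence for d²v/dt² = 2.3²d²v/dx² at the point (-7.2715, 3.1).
Domain of dependence: [-14.4015, -0.1415]. Signals travel at speed 2.3, so data within |x - -7.2715| ≤ 2.3·3.1 = 7.13 can reach the point.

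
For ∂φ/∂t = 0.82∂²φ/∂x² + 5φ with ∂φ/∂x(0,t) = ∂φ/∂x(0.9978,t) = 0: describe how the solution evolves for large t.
φ grows unboundedly. With Neumann BCs the constant mode has diffusion eigenvalue 0, so any r > 0 makes it grow like e^(5t); solution grows exponentially.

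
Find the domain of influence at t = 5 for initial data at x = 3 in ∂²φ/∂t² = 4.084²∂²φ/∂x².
Domain of influence: [-17.42, 23.42]. Data at x = 3 spreads outward at speed 4.084.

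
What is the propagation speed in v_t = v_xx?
Infinite. The heat equation is parabolic, not hyperbolic, so disturbances propagate instantly.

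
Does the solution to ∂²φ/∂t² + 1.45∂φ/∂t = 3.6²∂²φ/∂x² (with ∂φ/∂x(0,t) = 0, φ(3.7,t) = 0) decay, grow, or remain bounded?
φ → 0. Damping (γ=1.45) dissipates energy; oscillations decay exponentially.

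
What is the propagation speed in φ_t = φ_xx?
Infinite. The heat equation is parabolic, not hyperbolic, so disturbances propagate instantly.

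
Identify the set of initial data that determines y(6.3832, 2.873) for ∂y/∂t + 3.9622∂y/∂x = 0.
A single point: x = -5.0002006. The characteristic through (6.3832, 2.873) is x - 3.9622t = const, so x = 6.3832 - 3.9622·2.873 = -5.0002006.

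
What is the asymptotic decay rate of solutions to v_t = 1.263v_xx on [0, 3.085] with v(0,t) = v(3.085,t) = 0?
Eigenvalues: λₙ = 1.263n²π²/3.085².
First three modes:
  n=1: λ₁ = 1.263π²/3.085² ≈ 1.31
  n=2: λ₂ = 5.052π²/3.085² ≈ 5.239 (4× faster decay)
  n=3: λ₃ = 11.367π²/3.085² ≈ 11.788 (9× faster decay)
As t → ∞, higher modes decay exponentially faster. The n=1 mode dominates: v ~ c₁ sin(πx/3.085) e^{-λ₁t}.
Decay rate: λ₁ = 1.263π²/3.085² ≈ 1.31.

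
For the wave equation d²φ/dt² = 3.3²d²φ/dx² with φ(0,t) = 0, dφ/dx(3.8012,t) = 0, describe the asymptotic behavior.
φ oscillates (no decay). Energy is conserved; the solution oscillates indefinitely as standing waves.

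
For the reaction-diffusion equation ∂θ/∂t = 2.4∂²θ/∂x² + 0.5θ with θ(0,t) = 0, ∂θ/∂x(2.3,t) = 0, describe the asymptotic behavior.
θ → 0. Diffusion dominates reaction (r=0.5 < κπ²/(4L²)≈1.12); solution decays.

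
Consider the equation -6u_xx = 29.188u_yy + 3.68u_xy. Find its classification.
Rewriting in standard form: -6u_xx - 3.68u_xy - 29.188u_yy = 0. Elliptic. (A = -6, B = -3.68, C = -29.188 gives B² - 4AC = -686.9696.)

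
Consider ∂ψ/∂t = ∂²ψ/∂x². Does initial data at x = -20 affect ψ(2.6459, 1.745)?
Yes, for any finite x. The heat equation has infinite propagation speed, so all initial data affects all points at any t > 0.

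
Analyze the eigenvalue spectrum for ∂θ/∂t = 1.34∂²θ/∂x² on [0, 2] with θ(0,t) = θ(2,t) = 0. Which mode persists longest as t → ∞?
Eigenvalues: λₙ = 1.34n²π²/2².
First three modes:
  n=1: λ₁ = 1.34π²/2² ≈ 3.306
  n=2: λ₂ = 5.36π²/2² ≈ 13.225 (4× faster decay)
  n=3: λ₃ = 12.06π²/2² ≈ 29.757 (9× faster decay)
As t → ∞, higher modes decay exponentially faster. The n=1 mode dominates: θ ~ c₁ sin(πx/2) e^{-λ₁t}.
Decay rate: λ₁ = 1.34π²/2² ≈ 3.306.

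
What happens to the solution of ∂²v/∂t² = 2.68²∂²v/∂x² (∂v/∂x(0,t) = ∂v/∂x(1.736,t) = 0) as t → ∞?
v oscillates about a mean that drifts linearly in t (generically unbounded; no decay). There is no damping, so the nonconstant modes persist as standing waves (energy conserved, no decay). But with Neumann conditions at both ends the constant mode has eigenvalue 0: the spatial mean M(t) of v satisfies M'' = 0, so M(t) = M(0) + M'(0)·t. Unless the initial velocity has zero mean (∫v_t(x,0)dx = 0), the solution grows linearly in t (unbounded, though not exponentially); if it does have zero mean, the solution stays bounded and simply oscillates.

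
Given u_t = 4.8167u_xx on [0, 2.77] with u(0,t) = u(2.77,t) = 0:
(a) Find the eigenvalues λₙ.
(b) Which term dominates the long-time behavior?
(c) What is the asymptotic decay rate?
Eigenvalues: λₙ = 4.8167n²π²/2.77².
First three modes:
  n=1: λ₁ = 4.8167π²/2.77² ≈ 6.196
  n=2: λ₂ = 19.2668π²/2.77² ≈ 24.783 (4× faster decay)
  n=3: λ₃ = 43.3503π²/2.77² ≈ 55.761 (9× faster decay)
As t → ∞, higher modes decay exponentially faster. The n=1 mode dominates: u ~ c₁ sin(πx/2.77) e^{-λ₁t}.
Decay rate: λ₁ = 4.8167π²/2.77² ≈ 6.196.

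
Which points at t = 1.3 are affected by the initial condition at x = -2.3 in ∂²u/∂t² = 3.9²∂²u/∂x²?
Domain of influence: [-7.37, 2.77]. Data at x = -2.3 spreads outward at speed 3.9.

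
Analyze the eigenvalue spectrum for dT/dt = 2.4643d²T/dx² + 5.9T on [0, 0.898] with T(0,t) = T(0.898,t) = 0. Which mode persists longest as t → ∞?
Eigenvalues: λₙ = 2.4643n²π²/0.898² - 5.9.
First three modes:
  n=1: λ₁ = 2.4643π²/0.898² - 5.9 ≈ 24.261
  n=2: λ₂ = 9.8572π²/0.898² - 5.9 ≈ 114.743
  n=3: λ₃ = 22.1787π²/0.898² - 5.9 ≈ 265.546
Since 2.4643π²/0.898² ≈ 30.161 > 5.9, all λₙ > 0.
The n=1 mode decays slowest → dominates as t → ∞.
Asymptotic: T ~ c₁ sin(πx/0.898) e^{-λ₁t} with decay rate λ₁ ≈ 24.261.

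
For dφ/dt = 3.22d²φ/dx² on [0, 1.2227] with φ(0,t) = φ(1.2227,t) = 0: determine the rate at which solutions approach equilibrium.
Eigenvalues: λₙ = 3.22n²π²/1.2227².
First three modes:
  n=1: λ₁ = 3.22π²/1.2227² ≈ 21.258
  n=2: λ₂ = 12.88π²/1.2227² ≈ 85.031 (4× faster decay)
  n=3: λ₃ = 28.98π²/1.2227² ≈ 191.319 (9× faster decay)
As t → ∞, higher modes decay exponentially faster. The n=1 mode dominates: φ ~ c₁ sin(πx/1.2227) e^{-λ₁t}.
Decay rate: λ₁ = 3.22π²/1.2227² ≈ 21.258.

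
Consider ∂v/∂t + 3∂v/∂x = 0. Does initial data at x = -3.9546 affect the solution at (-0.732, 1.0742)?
Yes. The characteristic through (-0.732, 1.0742) passes through x = -3.9546.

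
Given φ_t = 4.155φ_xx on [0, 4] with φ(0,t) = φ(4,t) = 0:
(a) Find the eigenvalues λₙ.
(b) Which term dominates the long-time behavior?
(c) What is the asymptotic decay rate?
Eigenvalues: λₙ = 4.155n²π²/4².
First three modes:
  n=1: λ₁ = 4.155π²/4² ≈ 2.563
  n=2: λ₂ = 16.62π²/4² ≈ 10.252 (4× faster decay)
  n=3: λ₃ = 37.395π²/4² ≈ 23.067 (9× faster decay)
As t → ∞, higher modes decay exponentially faster. The n=1 mode dominates: φ ~ c₁ sin(πx/4) e^{-λ₁t}.
Decay rate: λ₁ = 4.155π²/4² ≈ 2.563.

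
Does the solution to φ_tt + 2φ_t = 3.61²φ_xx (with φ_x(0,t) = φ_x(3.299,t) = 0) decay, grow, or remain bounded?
φ → constant (steady state). Damping (γ=2) dissipates the nonconstant modes; with Neumann BCs the spatial average obeys M''+γM'=0 and tends to a finite limit.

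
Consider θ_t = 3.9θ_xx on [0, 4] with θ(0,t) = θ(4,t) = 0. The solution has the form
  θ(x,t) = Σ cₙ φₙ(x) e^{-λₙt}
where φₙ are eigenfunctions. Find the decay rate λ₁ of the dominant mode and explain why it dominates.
Eigenvalues: λₙ = 3.9n²π²/4².
First three modes:
  n=1: λ₁ = 3.9π²/4² ≈ 2.406
  n=2: λ₂ = 15.6π²/4² ≈ 9.623 (4× faster decay)
  n=3: λ₃ = 35.1π²/4² ≈ 21.651 (9× faster decay)
As t → ∞, higher modes decay exponentially faster. The n=1 mode dominates: θ ~ c₁ sin(πx/4) e^{-λ₁t}.
Decay rate: λ₁ = 3.9π²/4² ≈ 2.406.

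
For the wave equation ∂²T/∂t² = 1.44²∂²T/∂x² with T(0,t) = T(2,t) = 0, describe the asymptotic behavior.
T oscillates (no decay). Energy is conserved; the solution oscillates indefinitely as standing waves.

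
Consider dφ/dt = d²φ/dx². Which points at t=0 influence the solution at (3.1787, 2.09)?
The entire real line. The heat equation has infinite propagation speed: any initial disturbance instantly affects all points (though exponentially small far away).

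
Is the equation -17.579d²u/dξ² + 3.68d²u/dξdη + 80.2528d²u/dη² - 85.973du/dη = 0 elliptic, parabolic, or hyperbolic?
Computing B² - 4AC with A = -17.579, B = 3.68, C = 80.2528: discriminant = 5656.5982848 (positive). Answer: hyperbolic.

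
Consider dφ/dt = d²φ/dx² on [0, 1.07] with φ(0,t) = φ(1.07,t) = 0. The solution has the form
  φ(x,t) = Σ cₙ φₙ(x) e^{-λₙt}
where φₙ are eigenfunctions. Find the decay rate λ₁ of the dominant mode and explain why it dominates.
Eigenvalues: λₙ = n²π²/1.07².
First three modes:
  n=1: λ₁ = π²/1.07² ≈ 8.62
  n=2: λ₂ = 4π²/1.07² ≈ 34.482 (4× faster decay)
  n=3: λ₃ = 9π²/1.07² ≈ 77.584 (9× faster decay)
As t → ∞, higher modes decay exponentially faster. The n=1 mode dominates: φ ~ c₁ sin(πx/1.07) e^{-λ₁t}.
Decay rate: λ₁ = π²/1.07² ≈ 8.62.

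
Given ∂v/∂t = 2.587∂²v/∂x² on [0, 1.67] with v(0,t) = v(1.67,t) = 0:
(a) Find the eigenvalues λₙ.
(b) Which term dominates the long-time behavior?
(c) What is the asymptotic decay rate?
Eigenvalues: λₙ = 2.587n²π²/1.67².
First three modes:
  n=1: λ₁ = 2.587π²/1.67² ≈ 9.155
  n=2: λ₂ = 10.348π²/1.67² ≈ 36.62 (4× faster decay)
  n=3: λ₃ = 23.283π²/1.67² ≈ 82.396 (9× faster decay)
As t → ∞, higher modes decay exponentially faster. The n=1 mode dominates: v ~ c₁ sin(πx/1.67) e^{-λ₁t}.
Decay rate: λ₁ = 2.587π²/1.67² ≈ 9.155.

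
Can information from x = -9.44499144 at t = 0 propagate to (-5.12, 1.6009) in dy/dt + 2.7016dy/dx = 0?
Yes. The characteristic through (-5.12, 1.6009) passes through x = -9.44499144.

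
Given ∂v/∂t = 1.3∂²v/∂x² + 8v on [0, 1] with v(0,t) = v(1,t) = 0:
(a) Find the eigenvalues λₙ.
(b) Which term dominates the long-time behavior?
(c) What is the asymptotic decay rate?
Eigenvalues: λₙ = 1.3n²π²/1² - 8.
First three modes:
  n=1: λ₁ = 1.3π² - 8 ≈ 4.83
  n=2: λ₂ = 5.2π² - 8 ≈ 43.322
  n=3: λ₃ = 11.7π² - 8 ≈ 107.474
Since 1.3π² ≈ 12.83 > 8, all λₙ > 0.
The n=1 mode decays slowest → dominates as t → ∞.
Asymptotic: v ~ c₁ sin(πx/1) e^{-λ₁t} with decay rate λ₁ ≈ 4.83.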